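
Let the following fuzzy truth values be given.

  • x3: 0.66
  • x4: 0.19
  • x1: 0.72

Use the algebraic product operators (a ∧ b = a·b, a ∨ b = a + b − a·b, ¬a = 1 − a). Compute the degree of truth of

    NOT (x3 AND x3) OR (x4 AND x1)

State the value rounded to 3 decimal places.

0.624

x3 AND x3 = a·b on (0.6600, 0.6600) = 0.4356
NOT (x3 AND x3) = 1 − 0.4356 = 0.5644
x4 AND x1 = a·b on (0.1900, 0.7200) = 0.1368
NOT (x3 AND x3) OR (x4 AND x1) = a + b − a·b on (0.5644, 0.1368) = 0.6240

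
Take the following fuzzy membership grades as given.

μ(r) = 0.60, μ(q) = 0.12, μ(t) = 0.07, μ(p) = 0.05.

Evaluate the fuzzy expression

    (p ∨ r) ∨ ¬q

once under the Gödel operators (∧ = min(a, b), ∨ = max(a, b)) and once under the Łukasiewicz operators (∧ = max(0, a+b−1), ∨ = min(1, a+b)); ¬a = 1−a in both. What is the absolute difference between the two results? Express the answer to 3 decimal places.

0.120

Under Gödel:
  p ∨ r = max(a, b) on (0.05, 0.60) = 0.60
  ¬q = 1 − 0.12 = 0.88
  (p ∨ r) ∨ ¬q = max(a, b) on (0.60, 0.88) = 0.88
  → value = 0.8800
Under Łukasiewicz:
  p ∨ r = min(1, a+b) on (0.05, 0.60) = 0.65
  ¬q = 1 − 0.12 = 0.88
  (p ∨ r) ∨ ¬q = min(1, a+b) on (0.65, 0.88) = 1.00
  → value = 1.0000
|0.8800 − 1.0000| = 0.120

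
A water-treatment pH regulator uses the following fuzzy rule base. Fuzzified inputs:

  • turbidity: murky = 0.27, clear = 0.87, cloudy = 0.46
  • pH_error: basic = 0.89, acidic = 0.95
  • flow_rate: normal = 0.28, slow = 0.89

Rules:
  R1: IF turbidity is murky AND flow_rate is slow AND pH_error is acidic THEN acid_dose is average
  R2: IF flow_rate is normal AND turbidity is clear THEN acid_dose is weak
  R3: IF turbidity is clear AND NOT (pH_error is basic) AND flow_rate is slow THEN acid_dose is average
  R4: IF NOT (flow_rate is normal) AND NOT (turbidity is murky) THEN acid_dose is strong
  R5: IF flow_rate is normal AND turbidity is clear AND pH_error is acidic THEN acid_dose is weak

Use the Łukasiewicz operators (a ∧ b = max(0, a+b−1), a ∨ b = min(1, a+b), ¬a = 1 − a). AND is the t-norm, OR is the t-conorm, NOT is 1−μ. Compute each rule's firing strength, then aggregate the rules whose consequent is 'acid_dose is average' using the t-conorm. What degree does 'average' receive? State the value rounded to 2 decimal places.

0.11

R1: murky=0.27, slow=0.89, acidic=0.95; AND[max(0, a+b−1)] → w = 0.11
R2: normal=0.28, clear=0.87; AND[max(0, a+b−1)] → w = 0.15
R3: clear=0.87, ¬basic=1−0.89=0.11, slow=0.89; AND[max(0, a+b−1)] → w = 0.00
R4: ¬normal=1−0.28=0.72, ¬murky=1−0.27=0.73; AND[max(0, a+b−1)] → w = 0.45
R5: normal=0.28, clear=0.87, acidic=0.95; AND[max(0, a+b−1)] → w = 0.10
Rules with consequent 'average': {R1, R3} → strengths 0.11, 0.00
Aggregate via t-conorm [min(1, a+b)]: 0.11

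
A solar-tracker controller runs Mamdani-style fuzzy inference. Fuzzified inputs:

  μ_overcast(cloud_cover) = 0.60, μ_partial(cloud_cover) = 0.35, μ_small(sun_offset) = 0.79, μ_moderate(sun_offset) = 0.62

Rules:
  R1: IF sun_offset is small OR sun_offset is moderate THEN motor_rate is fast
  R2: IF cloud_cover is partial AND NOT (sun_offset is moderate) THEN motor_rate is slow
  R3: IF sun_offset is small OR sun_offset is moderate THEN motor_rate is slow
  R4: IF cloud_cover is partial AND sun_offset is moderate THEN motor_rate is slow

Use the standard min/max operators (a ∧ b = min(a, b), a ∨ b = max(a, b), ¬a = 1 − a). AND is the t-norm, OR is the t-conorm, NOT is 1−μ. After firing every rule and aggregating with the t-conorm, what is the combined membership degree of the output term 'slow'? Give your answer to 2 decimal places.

0.79

R1: small=0.79, moderate=0.62; OR[max(a, b)] → w = 0.79
R2: partial=0.35, ¬moderate=1−0.62=0.38; AND[min(a, b)] → w = 0.35
R3: small=0.79, moderate=0.62; OR[max(a, b)] → w = 0.79
R4: partial=0.35, moderate=0.62; AND[min(a, b)] → w = 0.35
Rules with consequent 'slow': {R2, R3, R4} → strengths 0.35, 0.79, 0.35
Aggregate via t-conorm [max(a, b)]: 0.79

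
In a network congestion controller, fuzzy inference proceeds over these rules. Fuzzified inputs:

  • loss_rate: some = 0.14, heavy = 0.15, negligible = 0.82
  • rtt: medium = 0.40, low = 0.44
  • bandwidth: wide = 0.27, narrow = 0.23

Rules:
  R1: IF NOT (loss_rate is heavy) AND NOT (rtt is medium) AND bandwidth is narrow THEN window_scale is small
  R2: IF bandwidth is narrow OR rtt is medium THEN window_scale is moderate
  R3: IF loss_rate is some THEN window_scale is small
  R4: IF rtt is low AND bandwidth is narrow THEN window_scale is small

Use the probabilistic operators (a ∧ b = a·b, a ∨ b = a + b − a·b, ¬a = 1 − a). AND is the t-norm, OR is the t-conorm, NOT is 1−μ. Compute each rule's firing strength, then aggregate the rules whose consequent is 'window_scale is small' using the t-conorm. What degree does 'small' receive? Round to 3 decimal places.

R1: ¬heavy=1−0.15=0.85, ¬medium=1−0.40=0.60, narrow=0.23; AND[a·b] → w = 0.1173
R2: narrow=0.23, medium=0.40; OR[a + b − a·b] → w = 0.5380
R3: some=0.14 → w = 0.1400
R4: low=0.44, narrow=0.23; AND[a·b] → w = 0.1012
Rules with consequent 'small': {R1, R3, R4} → strengths 0.1173, 0.1400, 0.1012
Aggregate via t-conorm [a + b − a·b]: 0.3177

0.318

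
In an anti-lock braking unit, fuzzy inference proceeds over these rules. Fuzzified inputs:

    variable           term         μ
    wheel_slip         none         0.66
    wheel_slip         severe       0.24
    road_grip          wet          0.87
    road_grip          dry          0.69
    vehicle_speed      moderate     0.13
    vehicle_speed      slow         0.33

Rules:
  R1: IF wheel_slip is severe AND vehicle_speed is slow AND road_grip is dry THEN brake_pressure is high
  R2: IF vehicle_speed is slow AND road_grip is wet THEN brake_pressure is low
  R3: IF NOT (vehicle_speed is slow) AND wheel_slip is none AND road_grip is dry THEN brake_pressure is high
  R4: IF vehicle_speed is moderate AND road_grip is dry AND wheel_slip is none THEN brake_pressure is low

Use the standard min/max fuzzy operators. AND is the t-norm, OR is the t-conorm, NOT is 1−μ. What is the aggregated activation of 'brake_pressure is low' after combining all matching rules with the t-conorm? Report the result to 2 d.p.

0.33

R1: severe=0.24, slow=0.33, dry=0.69; AND[min(a, b)] → w = 0.24
R2: slow=0.33, wet=0.87; AND[min(a, b)] → w = 0.33
R3: ¬slow=1−0.33=0.67, none=0.66, dry=0.69; AND[min(a, b)] → w = 0.66
R4: moderate=0.13, dry=0.69, none=0.66; AND[min(a, b)] → w = 0.13
Rules with consequent 'low': {R2, R4} → strengths 0.33, 0.13
Aggregate via t-conorm [max(a, b)]: 0.33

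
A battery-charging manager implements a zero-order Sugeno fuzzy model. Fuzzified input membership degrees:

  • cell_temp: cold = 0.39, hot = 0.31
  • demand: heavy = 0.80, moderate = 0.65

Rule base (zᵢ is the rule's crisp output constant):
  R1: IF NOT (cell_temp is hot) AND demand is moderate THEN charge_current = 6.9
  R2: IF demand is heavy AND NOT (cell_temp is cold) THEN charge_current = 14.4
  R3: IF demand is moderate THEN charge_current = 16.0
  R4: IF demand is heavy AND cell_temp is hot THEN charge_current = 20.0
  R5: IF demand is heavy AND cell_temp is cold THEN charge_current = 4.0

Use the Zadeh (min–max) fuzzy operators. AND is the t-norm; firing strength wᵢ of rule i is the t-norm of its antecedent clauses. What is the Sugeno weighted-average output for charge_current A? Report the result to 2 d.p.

12.04

R1 (z=6.9): ¬hot=1−0.31=0.69, moderate=0.65; AND[min(a, b)] → w = 0.65
R2 (z=14.4): heavy=0.80, ¬cold=1−0.39=0.61; AND[min(a, b)] → w = 0.61
R3 (z=16.0): moderate=0.65 → w = 0.65
R4 (z=20.0): heavy=0.80, hot=0.31; AND[min(a, b)] → w = 0.31
R5 (z=4.0): heavy=0.80, cold=0.39; AND[min(a, b)] → w = 0.39
Weighted average = (0.65·6.9 + 0.61·14.4 + 0.65·16.0 + 0.31·20.0 + 0.39·4.0) / (0.65 + 0.61 + 0.65 + 0.31 + 0.39)
  = 31.4290 / 2.6100 = 12.04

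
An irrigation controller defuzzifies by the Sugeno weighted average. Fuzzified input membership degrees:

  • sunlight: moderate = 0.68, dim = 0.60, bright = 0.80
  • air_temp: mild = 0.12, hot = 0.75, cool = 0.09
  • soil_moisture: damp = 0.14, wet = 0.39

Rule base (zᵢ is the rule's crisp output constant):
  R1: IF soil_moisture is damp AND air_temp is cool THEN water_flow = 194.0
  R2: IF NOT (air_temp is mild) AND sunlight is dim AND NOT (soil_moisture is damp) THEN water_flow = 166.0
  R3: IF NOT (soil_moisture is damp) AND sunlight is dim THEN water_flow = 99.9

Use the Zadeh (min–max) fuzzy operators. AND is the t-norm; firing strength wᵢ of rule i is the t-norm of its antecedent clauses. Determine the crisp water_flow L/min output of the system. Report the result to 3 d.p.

R1 (z=194.0): damp=0.14, cool=0.09; AND[min(a, b)] → w = 0.09
R2 (z=166.0): ¬mild=1−0.12=0.88, dim=0.60, ¬damp=1−0.14=0.86; AND[min(a, b)] → w = 0.60
R3 (z=99.9): ¬damp=1−0.14=0.86, dim=0.60; AND[min(a, b)] → w = 0.60
Weighted average = (0.09·194.0 + 0.60·166.0 + 0.60·99.9) / (0.09 + 0.60 + 0.60)
  = 177.0000 / 1.2900 = 137.209

137.209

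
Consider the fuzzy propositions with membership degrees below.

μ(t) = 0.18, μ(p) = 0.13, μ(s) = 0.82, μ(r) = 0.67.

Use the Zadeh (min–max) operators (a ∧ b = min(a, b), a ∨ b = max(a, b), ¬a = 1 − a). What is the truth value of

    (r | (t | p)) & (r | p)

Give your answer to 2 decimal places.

t | p = max(a, b) on (0.18, 0.13) = 0.18
r | (t | p) = max(a, b) on (0.67, 0.18) = 0.67
r | p = max(a, b) on (0.67, 0.13) = 0.67
(r | (t | p)) & (r | p) = min(a, b) on (0.67, 0.67) = 0.67

0.67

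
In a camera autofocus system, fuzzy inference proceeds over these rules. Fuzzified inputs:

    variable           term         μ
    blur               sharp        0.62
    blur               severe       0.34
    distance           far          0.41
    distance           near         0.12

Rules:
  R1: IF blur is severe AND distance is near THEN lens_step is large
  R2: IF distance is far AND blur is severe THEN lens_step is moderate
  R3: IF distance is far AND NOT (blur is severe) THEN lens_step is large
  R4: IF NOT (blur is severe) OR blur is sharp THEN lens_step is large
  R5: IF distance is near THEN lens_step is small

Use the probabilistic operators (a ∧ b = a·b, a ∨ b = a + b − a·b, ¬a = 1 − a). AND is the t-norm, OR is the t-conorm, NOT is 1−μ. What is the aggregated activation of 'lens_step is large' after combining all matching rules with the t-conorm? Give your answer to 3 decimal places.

R1: severe=0.34, near=0.12; AND[a·b] → w = 0.0408
R2: far=0.41, severe=0.34; AND[a·b] → w = 0.1394
R3: far=0.41, ¬severe=1−0.34=0.66; AND[a·b] → w = 0.2706
R4: ¬severe=1−0.34=0.66, sharp=0.62; OR[a + b − a·b] → w = 0.8708
R5: near=0.12 → w = 0.1200
Rules with consequent 'large': {R1, R3, R4} → strengths 0.0408, 0.2706, 0.8708
Aggregate via t-conorm [a + b − a·b]: 0.9096

0.910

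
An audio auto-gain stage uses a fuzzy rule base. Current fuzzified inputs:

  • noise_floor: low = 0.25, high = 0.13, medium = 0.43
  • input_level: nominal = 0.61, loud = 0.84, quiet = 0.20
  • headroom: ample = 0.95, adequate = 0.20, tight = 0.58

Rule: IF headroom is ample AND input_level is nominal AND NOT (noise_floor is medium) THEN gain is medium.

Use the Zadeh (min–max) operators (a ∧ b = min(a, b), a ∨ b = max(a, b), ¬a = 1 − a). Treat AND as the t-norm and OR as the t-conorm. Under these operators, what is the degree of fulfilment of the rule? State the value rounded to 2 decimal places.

0.57

firing strength: ample=0.95, nominal=0.61, ¬medium=1−0.43=0.57; AND[min(a, b)] → w = 0.57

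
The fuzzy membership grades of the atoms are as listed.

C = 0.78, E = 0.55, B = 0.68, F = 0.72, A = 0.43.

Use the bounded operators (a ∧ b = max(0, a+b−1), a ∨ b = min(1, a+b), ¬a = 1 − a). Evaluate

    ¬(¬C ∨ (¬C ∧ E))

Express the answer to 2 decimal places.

¬C = 1 − 0.78 = 0.22
¬C = 1 − 0.78 = 0.22
¬C ∧ E = max(0, a+b−1) on (0.22, 0.55) = 0.00
¬C ∨ (¬C ∧ E) = min(1, a+b) on (0.22, 0.00) = 0.22
¬(¬C ∨ (¬C ∧ E)) = 1 − 0.22 = 0.78

0.78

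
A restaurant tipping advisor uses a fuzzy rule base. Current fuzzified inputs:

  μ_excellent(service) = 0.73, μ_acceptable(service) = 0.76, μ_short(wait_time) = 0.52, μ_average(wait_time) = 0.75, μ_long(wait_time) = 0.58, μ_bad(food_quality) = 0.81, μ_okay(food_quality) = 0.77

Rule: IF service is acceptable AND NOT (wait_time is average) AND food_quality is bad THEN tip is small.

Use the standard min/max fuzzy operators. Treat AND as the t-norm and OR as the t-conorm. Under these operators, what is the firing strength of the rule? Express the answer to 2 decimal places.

0.25

firing strength: acceptable=0.76, ¬average=1−0.75=0.25, bad=0.81; AND[min(a, b)] → w = 0.25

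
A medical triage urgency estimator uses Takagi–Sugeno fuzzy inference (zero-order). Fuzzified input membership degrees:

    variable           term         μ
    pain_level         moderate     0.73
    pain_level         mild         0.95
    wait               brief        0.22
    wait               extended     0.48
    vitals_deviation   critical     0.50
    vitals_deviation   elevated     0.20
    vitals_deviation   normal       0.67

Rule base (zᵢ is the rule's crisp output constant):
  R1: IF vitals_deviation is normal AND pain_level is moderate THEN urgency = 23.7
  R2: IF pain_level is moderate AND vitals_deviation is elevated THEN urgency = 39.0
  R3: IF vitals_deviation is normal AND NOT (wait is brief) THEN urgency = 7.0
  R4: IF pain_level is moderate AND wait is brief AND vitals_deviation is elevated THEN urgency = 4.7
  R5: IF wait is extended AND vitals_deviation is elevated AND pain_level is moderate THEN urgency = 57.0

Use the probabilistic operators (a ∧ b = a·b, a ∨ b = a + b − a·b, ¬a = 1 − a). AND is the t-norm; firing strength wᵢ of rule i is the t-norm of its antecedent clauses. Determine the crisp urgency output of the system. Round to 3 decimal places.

19.914

R1 (z=23.7): normal=0.67, moderate=0.73; AND[a·b] → w = 0.4891
R2 (z=39.0): moderate=0.73, elevated=0.20; AND[a·b] → w = 0.1460
R3 (z=7.0): normal=0.67, ¬brief=1−0.22=0.78; AND[a·b] → w = 0.5226
R4 (z=4.7): moderate=0.73, brief=0.22, elevated=0.20; AND[a·b] → w = 0.0321
R5 (z=57.0): extended=0.48, elevated=0.20, moderate=0.73; AND[a·b] → w = 0.0701
Weighted average = (0.4891·23.7 + 0.1460·39.0 + 0.5226·7.0 + 0.0321·4.7 + 0.0701·57.0) / (0.4891 + 0.1460 + 0.5226 + 0.0321 + 0.0701)
  = 25.0894 / 1.2599 = 19.914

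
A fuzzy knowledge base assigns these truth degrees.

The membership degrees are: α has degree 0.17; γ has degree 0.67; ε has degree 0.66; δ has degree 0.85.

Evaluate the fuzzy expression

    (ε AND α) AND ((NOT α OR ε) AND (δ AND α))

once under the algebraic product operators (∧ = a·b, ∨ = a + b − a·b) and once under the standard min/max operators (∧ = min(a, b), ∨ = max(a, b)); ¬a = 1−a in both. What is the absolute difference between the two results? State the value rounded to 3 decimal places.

Under algebraic product:
  ε AND α = a·b on (0.6600, 0.1700) = 0.1122
  NOT α = 1 − 0.1700 = 0.8300
  NOT α OR ε = a + b − a·b on (0.8300, 0.6600) = 0.9422
  δ AND α = a·b on (0.8500, 0.1700) = 0.1445
  (NOT α OR ε) AND (δ AND α) = a·b on (0.9422, 0.1445) = 0.1361
  (ε AND α) AND ((NOT α OR ε) AND (δ AND α)) = a·b on (0.1122, 0.1361) = 0.0153
  → value = 0.0153
Under standard min/max:
  ε AND α = min(a, b) on (0.66, 0.17) = 0.17
  NOT α = 1 − 0.17 = 0.83
  NOT α OR ε = max(a, b) on (0.83, 0.66) = 0.83
  δ AND α = min(a, b) on (0.85, 0.17) = 0.17
  (NOT α OR ε) AND (δ AND α) = min(a, b) on (0.83, 0.17) = 0.17
  (ε AND α) AND ((NOT α OR ε) AND (δ AND α)) = min(a, b) on (0.17, 0.17) = 0.17
  → value = 0.1700
|0.0153 − 0.1700| = 0.155

0.155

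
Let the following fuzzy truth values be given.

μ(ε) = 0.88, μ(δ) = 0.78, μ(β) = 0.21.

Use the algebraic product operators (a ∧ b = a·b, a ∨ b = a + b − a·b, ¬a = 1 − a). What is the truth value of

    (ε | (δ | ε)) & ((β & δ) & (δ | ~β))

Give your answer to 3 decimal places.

δ | ε = a + b − a·b on (0.7800, 0.8800) = 0.9736
ε | (δ | ε) = a + b − a·b on (0.8800, 0.9736) = 0.9968
β & δ = a·b on (0.2100, 0.7800) = 0.1638
~β = 1 − 0.2100 = 0.7900
δ | ~β = a + b − a·b on (0.7800, 0.7900) = 0.9538
(β & δ) & (δ | ~β) = a·b on (0.1638, 0.9538) = 0.1562
(ε | (δ | ε)) & ((β & δ) & (δ | ~β)) = a·b on (0.9968, 0.1562) = 0.1557

0.156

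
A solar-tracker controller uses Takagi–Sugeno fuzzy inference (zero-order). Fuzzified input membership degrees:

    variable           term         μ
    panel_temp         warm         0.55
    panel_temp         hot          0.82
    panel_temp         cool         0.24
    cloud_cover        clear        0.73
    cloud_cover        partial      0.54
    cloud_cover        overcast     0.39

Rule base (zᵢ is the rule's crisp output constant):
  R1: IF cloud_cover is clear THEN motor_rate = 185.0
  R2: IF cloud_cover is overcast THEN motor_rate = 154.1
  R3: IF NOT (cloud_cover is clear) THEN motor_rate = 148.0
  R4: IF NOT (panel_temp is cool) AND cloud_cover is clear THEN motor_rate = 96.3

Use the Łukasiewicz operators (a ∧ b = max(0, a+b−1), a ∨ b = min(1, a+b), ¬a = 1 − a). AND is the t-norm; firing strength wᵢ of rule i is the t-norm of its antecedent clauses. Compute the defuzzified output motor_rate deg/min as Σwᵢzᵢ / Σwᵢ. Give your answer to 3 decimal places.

R1 (z=185.0): clear=0.73 → w = 0.73
R2 (z=154.1): overcast=0.39 → w = 0.39
R3 (z=148.0): ¬clear=1−0.73=0.27 → w = 0.27
R4 (z=96.3): ¬cool=1−0.24=0.76, clear=0.73; AND[max(0, a+b−1)] → w = 0.49
Weighted average = (0.73·185.0 + 0.39·154.1 + 0.27·148.0 + 0.49·96.3) / (0.73 + 0.39 + 0.27 + 0.49)
  = 282.2960 / 1.8800 = 150.157

150.157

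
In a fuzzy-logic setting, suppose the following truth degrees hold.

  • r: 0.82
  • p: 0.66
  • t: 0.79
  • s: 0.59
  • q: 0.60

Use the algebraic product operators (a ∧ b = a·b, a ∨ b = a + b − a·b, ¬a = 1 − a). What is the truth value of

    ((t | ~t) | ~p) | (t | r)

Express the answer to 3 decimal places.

~t = 1 − 0.7900 = 0.2100
t | ~t = a + b − a·b on (0.7900, 0.2100) = 0.8341
~p = 1 − 0.6600 = 0.3400
(t | ~t) | ~p = a + b − a·b on (0.8341, 0.3400) = 0.8905
t | r = a + b − a·b on (0.7900, 0.8200) = 0.9622
((t | ~t) | ~p) | (t | r) = a + b − a·b on (0.8905, 0.9622) = 0.9959

0.996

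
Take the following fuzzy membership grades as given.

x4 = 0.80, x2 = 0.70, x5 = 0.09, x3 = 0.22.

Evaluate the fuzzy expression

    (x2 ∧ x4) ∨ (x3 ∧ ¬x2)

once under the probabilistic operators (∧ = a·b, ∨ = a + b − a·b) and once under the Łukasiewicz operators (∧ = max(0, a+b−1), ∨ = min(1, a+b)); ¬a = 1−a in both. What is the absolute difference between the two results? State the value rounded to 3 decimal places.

Under probabilistic:
  x2 ∧ x4 = a·b on (0.7000, 0.8000) = 0.5600
  ¬x2 = 1 − 0.7000 = 0.3000
  x3 ∧ ¬x2 = a·b on (0.2200, 0.3000) = 0.0660
  (x2 ∧ x4) ∨ (x3 ∧ ¬x2) = a + b − a·b on (0.5600, 0.0660) = 0.5890
  → value = 0.5890
Under Łukasiewicz:
  x2 ∧ x4 = max(0, a+b−1) on (0.70, 0.80) = 0.50
  ¬x2 = 1 − 0.70 = 0.30
  x3 ∧ ¬x2 = max(0, a+b−1) on (0.22, 0.30) = 0.00
  (x2 ∧ x4) ∨ (x3 ∧ ¬x2) = min(1, a+b) on (0.50, 0.00) = 0.50
  → value = 0.5000
|0.5890 − 0.5000| = 0.089

0.089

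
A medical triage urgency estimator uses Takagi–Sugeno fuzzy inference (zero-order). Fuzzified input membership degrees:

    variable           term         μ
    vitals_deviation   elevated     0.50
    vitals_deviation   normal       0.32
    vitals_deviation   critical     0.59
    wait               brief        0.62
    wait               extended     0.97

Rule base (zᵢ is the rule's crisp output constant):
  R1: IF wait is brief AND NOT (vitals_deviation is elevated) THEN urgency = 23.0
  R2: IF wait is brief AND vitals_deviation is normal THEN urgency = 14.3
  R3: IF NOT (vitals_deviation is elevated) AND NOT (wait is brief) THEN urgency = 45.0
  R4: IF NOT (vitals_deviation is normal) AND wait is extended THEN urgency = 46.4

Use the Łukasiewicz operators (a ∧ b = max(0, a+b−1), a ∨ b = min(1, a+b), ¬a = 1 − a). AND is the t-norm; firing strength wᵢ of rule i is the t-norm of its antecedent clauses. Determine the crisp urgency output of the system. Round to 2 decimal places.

R1 (z=23.0): brief=0.62, ¬elevated=1−0.50=0.50; AND[max(0, a+b−1)] → w = 0.12
R2 (z=14.3): brief=0.62, normal=0.32; AND[max(0, a+b−1)] → w = 0.00
R3 (z=45.0): ¬elevated=1−0.50=0.50, ¬brief=1−0.62=0.38; AND[max(0, a+b−1)] → w = 0.00
R4 (z=46.4): ¬normal=1−0.32=0.68, extended=0.97; AND[max(0, a+b−1)] → w = 0.65
Weighted average = (0.12·23.0 + 0.00·14.3 + 0.00·45.0 + 0.65·46.4) / (0.12 + 0.00 + 0.00 + 0.65)
  = 32.9200 / 0.7700 = 42.75

42.75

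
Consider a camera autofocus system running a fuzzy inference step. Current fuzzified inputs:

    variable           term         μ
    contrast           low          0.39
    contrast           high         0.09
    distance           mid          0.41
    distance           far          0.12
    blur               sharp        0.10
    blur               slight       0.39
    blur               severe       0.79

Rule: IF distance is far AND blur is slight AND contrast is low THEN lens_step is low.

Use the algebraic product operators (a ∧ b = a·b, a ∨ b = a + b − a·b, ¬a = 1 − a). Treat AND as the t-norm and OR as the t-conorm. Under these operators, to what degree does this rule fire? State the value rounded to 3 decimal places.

firing strength: far=0.12, slight=0.39, low=0.39; AND[a·b] → w = 0.0183

0.018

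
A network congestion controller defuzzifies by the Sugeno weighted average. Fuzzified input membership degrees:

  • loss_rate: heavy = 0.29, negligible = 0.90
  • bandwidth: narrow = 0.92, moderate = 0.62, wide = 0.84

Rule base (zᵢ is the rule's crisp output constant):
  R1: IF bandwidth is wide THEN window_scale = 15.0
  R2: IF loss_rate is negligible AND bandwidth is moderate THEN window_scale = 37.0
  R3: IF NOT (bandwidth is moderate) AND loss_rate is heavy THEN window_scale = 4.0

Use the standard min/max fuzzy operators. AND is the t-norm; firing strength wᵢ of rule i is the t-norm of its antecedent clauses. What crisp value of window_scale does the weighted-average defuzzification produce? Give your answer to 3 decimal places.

20.971

R1 (z=15.0): wide=0.84 → w = 0.84
R2 (z=37.0): negligible=0.90, moderate=0.62; AND[min(a, b)] → w = 0.62
R3 (z=4.0): ¬moderate=1−0.62=0.38, heavy=0.29; AND[min(a, b)] → w = 0.29
Weighted average = (0.84·15.0 + 0.62·37.0 + 0.29·4.0) / (0.84 + 0.62 + 0.29)
  = 36.7000 / 1.7500 = 20.971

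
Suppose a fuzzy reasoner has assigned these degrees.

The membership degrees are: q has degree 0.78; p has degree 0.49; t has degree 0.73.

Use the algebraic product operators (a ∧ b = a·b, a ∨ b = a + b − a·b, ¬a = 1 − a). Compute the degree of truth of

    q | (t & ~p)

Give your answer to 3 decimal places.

~p = 1 − 0.4900 = 0.5100
t & ~p = a·b on (0.7300, 0.5100) = 0.3723
q | (t & ~p) = a + b − a·b on (0.7800, 0.3723) = 0.8619

0.862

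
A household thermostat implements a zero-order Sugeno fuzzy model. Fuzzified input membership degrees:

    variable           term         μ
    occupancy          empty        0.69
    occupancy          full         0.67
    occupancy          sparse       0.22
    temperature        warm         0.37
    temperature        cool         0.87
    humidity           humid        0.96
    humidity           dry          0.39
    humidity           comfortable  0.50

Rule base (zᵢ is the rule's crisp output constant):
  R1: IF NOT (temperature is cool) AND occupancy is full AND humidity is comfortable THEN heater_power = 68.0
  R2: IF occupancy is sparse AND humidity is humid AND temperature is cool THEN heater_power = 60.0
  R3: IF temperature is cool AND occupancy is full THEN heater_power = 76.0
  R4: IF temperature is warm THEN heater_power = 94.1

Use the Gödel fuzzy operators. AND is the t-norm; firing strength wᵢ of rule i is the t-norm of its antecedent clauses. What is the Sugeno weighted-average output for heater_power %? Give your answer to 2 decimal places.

77.54

R1 (z=68.0): ¬cool=1−0.87=0.13, full=0.67, comfortable=0.50; AND[min(a, b)] → w = 0.13
R2 (z=60.0): sparse=0.22, humid=0.96, cool=0.87; AND[min(a, b)] → w = 0.22
R3 (z=76.0): cool=0.87, full=0.67; AND[min(a, b)] → w = 0.67
R4 (z=94.1): warm=0.37 → w = 0.37
Weighted average = (0.13·68.0 + 0.22·60.0 + 0.67·76.0 + 0.37·94.1) / (0.13 + 0.22 + 0.67 + 0.37)
  = 107.7770 / 1.3900 = 77.54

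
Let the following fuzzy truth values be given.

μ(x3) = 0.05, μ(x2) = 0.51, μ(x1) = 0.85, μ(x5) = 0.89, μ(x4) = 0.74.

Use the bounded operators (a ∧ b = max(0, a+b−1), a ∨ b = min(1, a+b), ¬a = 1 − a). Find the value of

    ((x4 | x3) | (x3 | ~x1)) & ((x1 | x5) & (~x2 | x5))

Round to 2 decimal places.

0.99

x4 | x3 = min(1, a+b) on (0.74, 0.05) = 0.79
~x1 = 1 − 0.85 = 0.15
x3 | ~x1 = min(1, a+b) on (0.05, 0.15) = 0.20
(x4 | x3) | (x3 | ~x1) = min(1, a+b) on (0.79, 0.20) = 0.99
x1 | x5 = min(1, a+b) on (0.85, 0.89) = 1.00
~x2 = 1 − 0.51 = 0.49
~x2 | x5 = min(1, a+b) on (0.49, 0.89) = 1.00
(x1 | x5) & (~x2 | x5) = max(0, a+b−1) on (1.00, 1.00) = 1.00
((x4 | x3) | (x3 | ~x1)) & ((x1 | x5) & (~x2 | x5)) = max(0, a+b−1) on (0.99, 1.00) = 0.99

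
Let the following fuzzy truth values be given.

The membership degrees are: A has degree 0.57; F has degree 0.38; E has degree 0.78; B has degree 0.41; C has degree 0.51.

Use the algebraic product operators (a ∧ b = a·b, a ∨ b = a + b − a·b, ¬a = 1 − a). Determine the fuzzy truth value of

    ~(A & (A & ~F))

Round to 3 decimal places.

~F = 1 − 0.3800 = 0.6200
A & ~F = a·b on (0.5700, 0.6200) = 0.3534
A & (A & ~F) = a·b on (0.5700, 0.3534) = 0.2014
~(A & (A & ~F)) = 1 − 0.2014 = 0.7986

0.799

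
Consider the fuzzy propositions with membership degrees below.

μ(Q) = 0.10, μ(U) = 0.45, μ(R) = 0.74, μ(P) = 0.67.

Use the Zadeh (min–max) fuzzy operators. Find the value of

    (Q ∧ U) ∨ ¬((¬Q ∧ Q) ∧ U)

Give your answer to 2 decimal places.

Q ∧ U = min(a, b) on (0.10, 0.45) = 0.10
¬Q = 1 − 0.10 = 0.90
¬Q ∧ Q = min(a, b) on (0.90, 0.10) = 0.10
(¬Q ∧ Q) ∧ U = min(a, b) on (0.10, 0.45) = 0.10
¬((¬Q ∧ Q) ∧ U) = 1 − 0.10 = 0.90
(Q ∧ U) ∨ ¬((¬Q ∧ Q) ∧ U) = max(a, b) on (0.10, 0.90) = 0.90

0.90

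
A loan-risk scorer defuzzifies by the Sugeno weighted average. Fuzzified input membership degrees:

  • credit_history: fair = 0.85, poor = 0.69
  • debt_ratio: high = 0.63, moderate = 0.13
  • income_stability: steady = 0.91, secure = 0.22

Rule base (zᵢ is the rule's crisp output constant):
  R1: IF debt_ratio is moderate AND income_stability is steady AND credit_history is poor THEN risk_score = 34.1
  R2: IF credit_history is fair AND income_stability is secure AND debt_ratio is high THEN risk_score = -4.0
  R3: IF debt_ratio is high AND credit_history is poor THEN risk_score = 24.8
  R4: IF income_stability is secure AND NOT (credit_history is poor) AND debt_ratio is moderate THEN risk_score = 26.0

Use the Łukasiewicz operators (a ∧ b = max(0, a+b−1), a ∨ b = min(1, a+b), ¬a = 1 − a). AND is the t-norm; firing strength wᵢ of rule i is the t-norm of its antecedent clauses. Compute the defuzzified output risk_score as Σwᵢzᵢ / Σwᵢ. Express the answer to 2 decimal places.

24.80

R1 (z=34.1): moderate=0.13, steady=0.91, poor=0.69; AND[max(0, a+b−1)] → w = 0.00
R2 (z=-4.0): fair=0.85, secure=0.22, high=0.63; AND[max(0, a+b−1)] → w = 0.00
R3 (z=24.8): high=0.63, poor=0.69; AND[max(0, a+b−1)] → w = 0.32
R4 (z=26.0): secure=0.22, ¬poor=1−0.69=0.31, moderate=0.13; AND[max(0, a+b−1)] → w = 0.00
Weighted average = (0.00·34.1 + 0.00·-4.0 + 0.32·24.8 + 0.00·26.0) / (0.00 + 0.00 + 0.32 + 0.00)
  = 7.9360 / 0.3200 = 24.80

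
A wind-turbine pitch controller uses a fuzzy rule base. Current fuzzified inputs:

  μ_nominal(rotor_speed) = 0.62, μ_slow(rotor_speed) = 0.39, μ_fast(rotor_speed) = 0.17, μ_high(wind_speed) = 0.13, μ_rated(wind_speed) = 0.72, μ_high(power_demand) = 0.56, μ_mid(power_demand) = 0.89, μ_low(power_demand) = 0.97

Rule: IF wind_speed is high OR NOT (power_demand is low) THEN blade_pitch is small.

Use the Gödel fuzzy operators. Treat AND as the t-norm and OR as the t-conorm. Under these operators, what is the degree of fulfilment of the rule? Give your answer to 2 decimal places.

0.13

firing strength: high=0.13, ¬low=1−0.97=0.03; OR[max(a, b)] → w = 0.13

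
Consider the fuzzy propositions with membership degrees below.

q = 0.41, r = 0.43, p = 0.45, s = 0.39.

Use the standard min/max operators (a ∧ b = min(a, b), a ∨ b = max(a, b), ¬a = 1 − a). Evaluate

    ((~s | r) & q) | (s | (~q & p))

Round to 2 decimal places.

~s = 1 − 0.39 = 0.61
~s | r = max(a, b) on (0.61, 0.43) = 0.61
(~s | r) & q = min(a, b) on (0.61, 0.41) = 0.41
~q = 1 − 0.41 = 0.59
~q & p = min(a, b) on (0.59, 0.45) = 0.45
s | (~q & p) = max(a, b) on (0.39, 0.45) = 0.45
((~s | r) & q) | (s | (~q & p)) = max(a, b) on (0.41, 0.45) = 0.45

0.45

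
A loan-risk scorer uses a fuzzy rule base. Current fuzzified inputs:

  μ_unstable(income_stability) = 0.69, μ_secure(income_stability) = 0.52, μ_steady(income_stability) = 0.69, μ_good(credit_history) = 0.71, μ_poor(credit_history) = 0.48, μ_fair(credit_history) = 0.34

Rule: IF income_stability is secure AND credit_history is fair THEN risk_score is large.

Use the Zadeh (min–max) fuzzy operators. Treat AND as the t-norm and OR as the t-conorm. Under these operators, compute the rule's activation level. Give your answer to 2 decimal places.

0.34

firing strength: secure=0.52, fair=0.34; AND[min(a, b)] → w = 0.34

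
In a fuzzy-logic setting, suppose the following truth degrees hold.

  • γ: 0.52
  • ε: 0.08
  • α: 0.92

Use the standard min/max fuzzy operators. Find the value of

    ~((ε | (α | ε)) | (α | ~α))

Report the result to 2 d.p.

0.08

α | ε = max(a, b) on (0.92, 0.08) = 0.92
ε | (α | ε) = max(a, b) on (0.08, 0.92) = 0.92
~α = 1 − 0.92 = 0.08
α | ~α = max(a, b) on (0.92, 0.08) = 0.92
(ε | (α | ε)) | (α | ~α) = max(a, b) on (0.92, 0.92) = 0.92
~((ε | (α | ε)) | (α | ~α)) = 1 − 0.92 = 0.08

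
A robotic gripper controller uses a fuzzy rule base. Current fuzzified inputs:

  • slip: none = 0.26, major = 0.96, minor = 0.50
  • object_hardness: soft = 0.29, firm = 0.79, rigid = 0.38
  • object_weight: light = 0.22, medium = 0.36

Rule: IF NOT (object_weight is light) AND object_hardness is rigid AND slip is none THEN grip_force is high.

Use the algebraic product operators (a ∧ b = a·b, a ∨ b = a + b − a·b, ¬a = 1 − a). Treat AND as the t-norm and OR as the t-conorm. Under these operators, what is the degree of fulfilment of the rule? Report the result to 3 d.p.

firing strength: ¬light=1−0.22=0.78, rigid=0.38, none=0.26; AND[a·b] → w = 0.0771

0.077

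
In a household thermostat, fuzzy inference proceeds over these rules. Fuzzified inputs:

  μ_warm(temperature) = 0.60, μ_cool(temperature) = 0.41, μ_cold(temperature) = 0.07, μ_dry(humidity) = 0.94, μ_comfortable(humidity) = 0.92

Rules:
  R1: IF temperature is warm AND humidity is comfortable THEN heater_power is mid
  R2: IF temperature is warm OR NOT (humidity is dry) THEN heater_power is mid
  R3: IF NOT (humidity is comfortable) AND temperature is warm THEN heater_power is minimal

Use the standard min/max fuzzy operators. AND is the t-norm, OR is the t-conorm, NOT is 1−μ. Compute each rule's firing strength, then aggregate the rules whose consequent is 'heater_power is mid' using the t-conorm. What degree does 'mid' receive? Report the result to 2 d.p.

0.60

R1: warm=0.60, comfortable=0.92; AND[min(a, b)] → w = 0.60
R2: warm=0.60, ¬dry=1−0.94=0.06; OR[max(a, b)] → w = 0.60
R3: ¬comfortable=1−0.92=0.08, warm=0.60; AND[min(a, b)] → w = 0.08
Rules with consequent 'mid': {R1, R2} → strengths 0.60, 0.60
Aggregate via t-conorm [max(a, b)]: 0.60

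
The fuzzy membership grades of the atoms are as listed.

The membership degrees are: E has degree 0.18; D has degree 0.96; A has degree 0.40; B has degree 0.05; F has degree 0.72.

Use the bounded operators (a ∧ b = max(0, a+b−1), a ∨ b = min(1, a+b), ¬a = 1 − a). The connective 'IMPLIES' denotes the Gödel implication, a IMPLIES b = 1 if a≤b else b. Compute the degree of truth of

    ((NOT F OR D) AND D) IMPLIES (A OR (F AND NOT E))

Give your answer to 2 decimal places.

0.94

NOT F = 1 − 0.72 = 0.28
NOT F OR D = min(1, a+b) on (0.28, 0.96) = 1.00
(NOT F OR D) AND D = max(0, a+b−1) on (1.00, 0.96) = 0.96
NOT E = 1 − 0.18 = 0.82
F AND NOT E = max(0, a+b−1) on (0.72, 0.82) = 0.54
A OR (F AND NOT E) = min(1, a+b) on (0.40, 0.54) = 0.94
((NOT F OR D) AND D) IMPLIES (A OR (F AND NOT E))  [Gödel: 1 if a≤b else b] with a=0.96, b=0.94 → 0.94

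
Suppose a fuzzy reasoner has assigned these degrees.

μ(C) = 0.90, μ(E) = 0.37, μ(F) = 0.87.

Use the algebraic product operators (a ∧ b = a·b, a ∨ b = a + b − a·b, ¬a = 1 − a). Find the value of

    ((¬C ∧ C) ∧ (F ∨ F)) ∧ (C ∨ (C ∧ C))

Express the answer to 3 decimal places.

0.087

¬C = 1 − 0.9000 = 0.1000
¬C ∧ C = a·b on (0.1000, 0.9000) = 0.0900
F ∨ F = a + b − a·b on (0.8700, 0.8700) = 0.9831
(¬C ∧ C) ∧ (F ∨ F) = a·b on (0.0900, 0.9831) = 0.0885
C ∧ C = a·b on (0.9000, 0.9000) = 0.8100
C ∨ (C ∧ C) = a + b − a·b on (0.9000, 0.8100) = 0.9810
((¬C ∧ C) ∧ (F ∨ F)) ∧ (C ∨ (C ∧ C)) = a·b on (0.0885, 0.9810) = 0.0868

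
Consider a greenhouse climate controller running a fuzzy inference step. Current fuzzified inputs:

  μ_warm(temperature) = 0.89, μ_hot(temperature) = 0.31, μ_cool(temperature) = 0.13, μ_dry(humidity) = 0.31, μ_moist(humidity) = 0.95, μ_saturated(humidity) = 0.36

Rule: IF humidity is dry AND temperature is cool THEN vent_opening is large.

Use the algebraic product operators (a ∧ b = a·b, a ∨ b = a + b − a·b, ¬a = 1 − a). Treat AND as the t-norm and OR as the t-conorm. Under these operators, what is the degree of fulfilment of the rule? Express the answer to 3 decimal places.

firing strength: dry=0.31, cool=0.13; AND[a·b] → w = 0.0403

0.040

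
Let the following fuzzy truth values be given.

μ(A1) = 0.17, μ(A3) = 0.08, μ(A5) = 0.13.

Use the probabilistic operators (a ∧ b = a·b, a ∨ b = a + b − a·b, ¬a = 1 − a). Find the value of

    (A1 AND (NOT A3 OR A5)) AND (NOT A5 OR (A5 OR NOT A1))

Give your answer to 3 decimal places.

NOT A3 = 1 − 0.0800 = 0.9200
NOT A3 OR A5 = a + b − a·b on (0.9200, 0.1300) = 0.9304
A1 AND (NOT A3 OR A5) = a·b on (0.1700, 0.9304) = 0.1582
NOT A5 = 1 − 0.1300 = 0.8700
NOT A1 = 1 − 0.1700 = 0.8300
A5 OR NOT A1 = a + b − a·b on (0.1300, 0.8300) = 0.8521
NOT A5 OR (A5 OR NOT A1) = a + b − a·b on (0.8700, 0.8521) = 0.9808
(A1 AND (NOT A3 OR A5)) AND (NOT A5 OR (A5 OR NOT A1)) = a·b on (0.1582, 0.9808) = 0.1551

0.155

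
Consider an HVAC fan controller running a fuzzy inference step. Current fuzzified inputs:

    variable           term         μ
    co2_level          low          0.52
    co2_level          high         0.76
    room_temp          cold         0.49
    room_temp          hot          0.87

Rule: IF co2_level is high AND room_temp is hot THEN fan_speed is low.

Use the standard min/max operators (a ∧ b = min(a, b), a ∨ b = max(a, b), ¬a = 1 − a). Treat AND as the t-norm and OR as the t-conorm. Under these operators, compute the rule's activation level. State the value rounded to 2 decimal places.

0.76

firing strength: high=0.76, hot=0.87; AND[min(a, b)] → w = 0.76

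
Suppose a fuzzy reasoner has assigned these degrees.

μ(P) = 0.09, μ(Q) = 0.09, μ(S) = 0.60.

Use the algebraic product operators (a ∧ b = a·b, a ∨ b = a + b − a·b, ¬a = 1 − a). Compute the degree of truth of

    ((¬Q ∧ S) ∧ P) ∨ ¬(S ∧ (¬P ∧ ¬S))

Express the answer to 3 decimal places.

0.792

¬Q = 1 − 0.0900 = 0.9100
¬Q ∧ S = a·b on (0.9100, 0.6000) = 0.5460
(¬Q ∧ S) ∧ P = a·b on (0.5460, 0.0900) = 0.0491
¬P = 1 − 0.0900 = 0.9100
¬S = 1 − 0.6000 = 0.4000
¬P ∧ ¬S = a·b on (0.9100, 0.4000) = 0.3640
S ∧ (¬P ∧ ¬S) = a·b on (0.6000, 0.3640) = 0.2184
¬(S ∧ (¬P ∧ ¬S)) = 1 − 0.2184 = 0.7816
((¬Q ∧ S) ∧ P) ∨ ¬(S ∧ (¬P ∧ ¬S)) = a + b − a·b on (0.0491, 0.7816) = 0.7923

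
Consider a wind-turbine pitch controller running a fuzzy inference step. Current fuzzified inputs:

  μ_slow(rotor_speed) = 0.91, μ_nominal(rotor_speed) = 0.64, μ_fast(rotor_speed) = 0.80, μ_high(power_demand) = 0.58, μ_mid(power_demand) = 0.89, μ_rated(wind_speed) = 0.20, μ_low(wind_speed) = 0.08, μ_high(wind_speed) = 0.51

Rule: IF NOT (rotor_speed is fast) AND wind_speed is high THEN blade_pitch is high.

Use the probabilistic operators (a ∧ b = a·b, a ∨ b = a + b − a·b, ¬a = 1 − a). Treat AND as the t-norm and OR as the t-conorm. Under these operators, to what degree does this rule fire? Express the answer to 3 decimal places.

firing strength: ¬fast=1−0.80=0.20, high=0.51; AND[a·b] → w = 0.1020

0.102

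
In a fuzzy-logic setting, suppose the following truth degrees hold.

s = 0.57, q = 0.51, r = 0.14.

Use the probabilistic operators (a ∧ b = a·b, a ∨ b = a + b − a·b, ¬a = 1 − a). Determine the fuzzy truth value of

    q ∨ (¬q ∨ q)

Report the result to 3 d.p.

¬q = 1 − 0.5100 = 0.4900
¬q ∨ q = a + b − a·b on (0.4900, 0.5100) = 0.7501
q ∨ (¬q ∨ q) = a + b − a·b on (0.5100, 0.7501) = 0.8775

0.878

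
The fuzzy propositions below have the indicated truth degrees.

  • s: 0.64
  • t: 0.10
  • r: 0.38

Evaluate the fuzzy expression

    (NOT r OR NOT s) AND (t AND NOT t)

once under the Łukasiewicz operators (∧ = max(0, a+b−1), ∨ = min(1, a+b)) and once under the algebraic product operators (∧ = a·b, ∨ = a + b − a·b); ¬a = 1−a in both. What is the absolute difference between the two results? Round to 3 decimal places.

0.068

Under Łukasiewicz:
  NOT r = 1 − 0.38 = 0.62
  NOT s = 1 − 0.64 = 0.36
  NOT r OR NOT s = min(1, a+b) on (0.62, 0.36) = 0.98
  NOT t = 1 − 0.10 = 0.90
  t AND NOT t = max(0, a+b−1) on (0.10, 0.90) = 0.00
  (NOT r OR NOT s) AND (t AND NOT t) = max(0, a+b−1) on (0.98, 0.00) = 0.00
  → value = 0.0000
Under algebraic product:
  NOT r = 1 − 0.3800 = 0.6200
  NOT s = 1 − 0.6400 = 0.3600
  NOT r OR NOT s = a + b − a·b on (0.6200, 0.3600) = 0.7568
  NOT t = 1 − 0.1000 = 0.9000
  t AND NOT t = a·b on (0.1000, 0.9000) = 0.0900
  (NOT r OR NOT s) AND (t AND NOT t) = a·b on (0.7568, 0.0900) = 0.0681
  → value = 0.0681
|0.0000 − 0.0681| = 0.068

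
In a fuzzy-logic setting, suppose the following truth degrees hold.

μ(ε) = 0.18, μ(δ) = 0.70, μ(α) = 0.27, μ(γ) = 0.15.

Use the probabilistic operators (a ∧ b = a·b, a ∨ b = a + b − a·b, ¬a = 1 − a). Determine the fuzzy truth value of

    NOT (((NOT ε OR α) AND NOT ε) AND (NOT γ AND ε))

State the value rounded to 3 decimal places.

0.891

NOT ε = 1 − 0.1800 = 0.8200
NOT ε OR α = a + b − a·b on (0.8200, 0.2700) = 0.8686
NOT ε = 1 − 0.1800 = 0.8200
(NOT ε OR α) AND NOT ε = a·b on (0.8686, 0.8200) = 0.7123
NOT γ = 1 − 0.1500 = 0.8500
NOT γ AND ε = a·b on (0.8500, 0.1800) = 0.1530
((NOT ε OR α) AND NOT ε) AND (NOT γ AND ε) = a·b on (0.7123, 0.1530) = 0.1090
NOT (((NOT ε OR α) AND NOT ε) AND (NOT γ AND ε)) = 1 − 0.1090 = 0.8910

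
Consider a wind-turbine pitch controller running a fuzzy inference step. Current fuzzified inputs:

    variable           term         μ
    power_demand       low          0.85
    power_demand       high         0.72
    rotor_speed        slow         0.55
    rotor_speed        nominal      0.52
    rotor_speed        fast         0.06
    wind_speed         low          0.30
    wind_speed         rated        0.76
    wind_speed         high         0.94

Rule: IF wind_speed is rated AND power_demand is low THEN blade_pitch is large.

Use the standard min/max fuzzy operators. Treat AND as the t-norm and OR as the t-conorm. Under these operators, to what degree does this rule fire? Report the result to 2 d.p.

firing strength: rated=0.76, low=0.85; AND[min(a, b)] → w = 0.76

0.76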